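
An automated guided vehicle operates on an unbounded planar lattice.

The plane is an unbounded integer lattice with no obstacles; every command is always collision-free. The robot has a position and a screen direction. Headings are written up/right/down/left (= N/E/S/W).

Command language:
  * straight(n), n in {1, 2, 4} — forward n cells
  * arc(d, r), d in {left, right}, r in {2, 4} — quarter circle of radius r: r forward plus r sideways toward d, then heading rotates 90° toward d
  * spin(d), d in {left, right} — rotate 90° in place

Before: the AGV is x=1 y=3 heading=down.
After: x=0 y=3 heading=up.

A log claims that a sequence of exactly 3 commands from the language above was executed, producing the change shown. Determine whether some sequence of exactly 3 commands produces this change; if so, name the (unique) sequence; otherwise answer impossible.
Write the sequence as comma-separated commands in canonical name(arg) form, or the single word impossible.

spin(right), straight(1), spin(right)

key: position moved to (0,3) AND the heading swung to N — translation plus rotation needed
from: x=1 y=3 heading=down
1. spin(right) → x=1 y=3 heading=left
2. straight(1) → x=0 y=3 heading=left
3. spin(right) → x=0 y=3 heading=up
no rival 3-sequence matches.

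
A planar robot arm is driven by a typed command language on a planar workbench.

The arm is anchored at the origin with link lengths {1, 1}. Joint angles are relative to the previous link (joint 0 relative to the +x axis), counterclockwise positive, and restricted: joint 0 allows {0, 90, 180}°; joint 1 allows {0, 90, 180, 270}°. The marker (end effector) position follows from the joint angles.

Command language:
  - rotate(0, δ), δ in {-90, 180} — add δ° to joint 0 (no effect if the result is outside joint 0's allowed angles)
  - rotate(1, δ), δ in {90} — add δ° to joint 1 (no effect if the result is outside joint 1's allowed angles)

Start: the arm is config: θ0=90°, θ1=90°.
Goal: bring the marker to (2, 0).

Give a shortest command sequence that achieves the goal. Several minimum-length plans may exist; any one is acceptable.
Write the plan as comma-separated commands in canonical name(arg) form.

begin: config: θ0=90°, θ1=90°
1. rotate(0, -90) → config: θ0=0°, θ1=90°
2. rotate(1, 90) → config: θ0=0°, θ1=180°
3. rotate(1, 90) → config: θ0=0°, θ1=270°
4. rotate(1, 90) → config: θ0=0°, θ1=0°
nothing shorter than 4 reaches the goal.

rotate(0, -90), rotate(1, 90), rotate(1, 90), rotate(1, 90)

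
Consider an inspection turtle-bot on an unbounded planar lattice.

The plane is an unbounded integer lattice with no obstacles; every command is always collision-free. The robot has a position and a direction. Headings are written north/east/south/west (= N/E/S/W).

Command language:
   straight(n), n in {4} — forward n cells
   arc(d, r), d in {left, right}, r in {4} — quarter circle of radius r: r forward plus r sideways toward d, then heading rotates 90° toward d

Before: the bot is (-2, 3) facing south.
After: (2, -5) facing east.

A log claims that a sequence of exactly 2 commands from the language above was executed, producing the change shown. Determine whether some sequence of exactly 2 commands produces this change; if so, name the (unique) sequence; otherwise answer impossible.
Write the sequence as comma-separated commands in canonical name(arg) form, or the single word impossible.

straight(4), arc(left, 4)

key: cell and facing (now E) both changed — the 2 commands mix motion and turning
begin: (-2, 3) facing south
[1] after straight(4): (-2, -1) facing south
[2] after arc(left, 4): (2, -5) facing east
all 9 alternatives checked — unique.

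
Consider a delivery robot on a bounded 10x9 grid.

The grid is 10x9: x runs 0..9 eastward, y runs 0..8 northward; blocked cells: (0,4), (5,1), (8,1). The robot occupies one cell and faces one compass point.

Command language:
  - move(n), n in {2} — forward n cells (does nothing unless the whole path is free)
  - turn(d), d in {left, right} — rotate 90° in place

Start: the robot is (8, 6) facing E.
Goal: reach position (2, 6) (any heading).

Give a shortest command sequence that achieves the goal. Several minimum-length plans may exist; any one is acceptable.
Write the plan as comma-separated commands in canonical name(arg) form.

t0: (8, 6) facing E
1. turn(right) → (8, 6) facing S
2. turn(right) → (8, 6) facing W
3. move(2) → (6, 6) facing W
4. move(2) → (4, 6) facing W
5. move(2) → (2, 6) facing W
minimal: 5 command(s), checked below 5.

turn(right), turn(right), move(2), move(2), move(2)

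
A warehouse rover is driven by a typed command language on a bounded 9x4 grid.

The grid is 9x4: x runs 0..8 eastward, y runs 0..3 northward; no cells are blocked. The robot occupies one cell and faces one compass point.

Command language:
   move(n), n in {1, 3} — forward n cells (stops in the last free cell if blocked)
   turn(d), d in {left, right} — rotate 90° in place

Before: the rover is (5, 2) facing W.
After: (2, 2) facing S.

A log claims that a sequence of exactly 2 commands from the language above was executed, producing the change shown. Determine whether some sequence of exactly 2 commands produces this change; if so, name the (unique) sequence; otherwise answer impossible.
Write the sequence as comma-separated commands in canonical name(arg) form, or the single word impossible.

key: order matters: swapping move(3) and turn(left) lands elsewhere
t0: (5, 2) facing W
[1] after move(3): (2, 2) facing W
[2] after turn(left): (2, 2) facing S
all 16 alternatives checked — unique.

move(3), turn(left)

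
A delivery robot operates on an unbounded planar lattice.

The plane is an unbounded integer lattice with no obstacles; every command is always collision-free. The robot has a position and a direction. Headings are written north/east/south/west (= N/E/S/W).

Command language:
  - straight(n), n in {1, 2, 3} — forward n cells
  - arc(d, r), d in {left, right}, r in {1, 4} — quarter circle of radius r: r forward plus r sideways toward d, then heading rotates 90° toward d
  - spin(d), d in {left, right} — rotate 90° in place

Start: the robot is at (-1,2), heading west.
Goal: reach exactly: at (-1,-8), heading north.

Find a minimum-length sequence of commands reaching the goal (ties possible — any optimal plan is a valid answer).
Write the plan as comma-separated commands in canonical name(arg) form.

arc(left, 4), straight(2), arc(left, 4), spin(left)

start: at (-1,2), heading west
t=1 arc(left, 4) ⇒ at (-5,-2), heading south
t=2 straight(2) ⇒ at (-5,-4), heading south
t=3 arc(left, 4) ⇒ at (-1,-8), heading east
t=4 spin(left) ⇒ at (-1,-8), heading north
no 3-step plan works, so 4 is optimal.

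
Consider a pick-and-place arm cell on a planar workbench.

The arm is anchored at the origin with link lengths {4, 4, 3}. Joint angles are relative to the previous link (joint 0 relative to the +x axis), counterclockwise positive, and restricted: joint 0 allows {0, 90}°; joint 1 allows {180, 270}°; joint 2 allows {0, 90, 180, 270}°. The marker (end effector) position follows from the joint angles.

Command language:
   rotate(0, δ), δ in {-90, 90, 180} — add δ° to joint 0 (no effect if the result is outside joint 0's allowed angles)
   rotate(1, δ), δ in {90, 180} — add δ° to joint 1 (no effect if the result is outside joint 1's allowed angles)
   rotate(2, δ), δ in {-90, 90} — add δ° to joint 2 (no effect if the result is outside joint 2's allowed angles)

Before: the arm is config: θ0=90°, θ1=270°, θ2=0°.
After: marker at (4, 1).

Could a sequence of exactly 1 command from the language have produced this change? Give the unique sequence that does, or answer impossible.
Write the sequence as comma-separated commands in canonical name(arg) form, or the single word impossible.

rotate(2, -90)

start: config: θ0=90°, θ1=270°, θ2=0°
[1] after rotate(2, -90): config: θ0=90°, θ1=270°, θ2=270°
uniquely the one of 7 1-step routes that fits.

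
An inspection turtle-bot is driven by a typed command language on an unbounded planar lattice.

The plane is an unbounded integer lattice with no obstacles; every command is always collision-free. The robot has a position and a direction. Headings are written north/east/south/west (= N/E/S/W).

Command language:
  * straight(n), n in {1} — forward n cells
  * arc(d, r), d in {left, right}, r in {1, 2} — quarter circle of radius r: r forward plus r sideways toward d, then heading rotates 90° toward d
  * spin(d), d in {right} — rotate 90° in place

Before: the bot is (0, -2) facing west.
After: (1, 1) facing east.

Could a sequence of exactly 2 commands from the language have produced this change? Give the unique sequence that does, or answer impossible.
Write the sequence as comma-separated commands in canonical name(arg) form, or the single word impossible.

arc(right, 1), arc(right, 2)

key: position moved to (1,1) AND the heading swung to E — translation plus rotation needed
start: (0, -2) facing west
step 1 (arc(right, 1)): (-1, -1) facing north
step 2 (arc(right, 2)): (1, 1) facing east
uniquely the one of 36 2-step routes that fits.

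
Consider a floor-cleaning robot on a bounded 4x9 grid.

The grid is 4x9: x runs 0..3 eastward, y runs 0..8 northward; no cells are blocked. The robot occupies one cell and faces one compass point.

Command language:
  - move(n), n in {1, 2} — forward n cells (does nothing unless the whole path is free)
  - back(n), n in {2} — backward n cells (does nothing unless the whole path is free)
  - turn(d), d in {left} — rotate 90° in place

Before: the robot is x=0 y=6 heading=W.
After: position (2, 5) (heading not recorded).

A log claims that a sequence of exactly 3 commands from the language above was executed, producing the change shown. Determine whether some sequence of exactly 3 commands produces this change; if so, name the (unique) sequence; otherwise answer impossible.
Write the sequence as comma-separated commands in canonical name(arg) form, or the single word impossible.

key: running move(1) before back(2) would end elsewhere — order is forced
begin: x=0 y=6 heading=W
step 1 (back(2)): x=2 y=6 heading=W
step 2 (turn(left)): x=2 y=6 heading=S
step 3 (move(1)): x=2 y=5 heading=S
uniquely the one of 64 3-step routes that fits.

back(2), turn(left), move(1)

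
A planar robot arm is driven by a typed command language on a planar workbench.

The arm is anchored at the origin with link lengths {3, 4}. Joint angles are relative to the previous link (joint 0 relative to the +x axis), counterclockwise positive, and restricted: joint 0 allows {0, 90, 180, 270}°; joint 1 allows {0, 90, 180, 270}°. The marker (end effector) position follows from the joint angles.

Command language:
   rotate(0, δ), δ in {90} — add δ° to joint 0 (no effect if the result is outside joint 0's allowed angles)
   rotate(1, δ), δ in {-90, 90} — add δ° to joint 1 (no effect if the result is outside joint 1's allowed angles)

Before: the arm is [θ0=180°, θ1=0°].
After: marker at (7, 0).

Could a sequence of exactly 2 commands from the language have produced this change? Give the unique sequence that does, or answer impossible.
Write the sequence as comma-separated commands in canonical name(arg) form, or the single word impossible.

rotate(0, 90), rotate(0, 90)

start: [θ0=180°, θ1=0°]
t=1 rotate(0, 90) ⇒ [θ0=270°, θ1=0°]
t=2 rotate(0, 90) ⇒ [θ0=0°, θ1=0°]
all 9 alternatives checked — unique.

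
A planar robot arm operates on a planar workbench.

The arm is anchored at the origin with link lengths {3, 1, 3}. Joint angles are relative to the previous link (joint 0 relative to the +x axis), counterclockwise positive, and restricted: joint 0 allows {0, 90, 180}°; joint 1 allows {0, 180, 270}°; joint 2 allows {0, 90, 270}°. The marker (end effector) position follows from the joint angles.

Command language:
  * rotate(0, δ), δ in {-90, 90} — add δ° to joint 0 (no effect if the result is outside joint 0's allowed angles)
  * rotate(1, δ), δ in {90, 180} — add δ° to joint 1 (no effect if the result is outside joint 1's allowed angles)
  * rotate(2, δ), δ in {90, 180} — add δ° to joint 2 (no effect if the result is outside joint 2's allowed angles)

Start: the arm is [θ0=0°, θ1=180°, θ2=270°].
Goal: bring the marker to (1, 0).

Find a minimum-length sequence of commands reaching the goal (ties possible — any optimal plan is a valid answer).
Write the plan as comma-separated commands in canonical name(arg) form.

rotate(0, 90), rotate(1, 90)

initial: [θ0=0°, θ1=180°, θ2=270°]
step 1 (rotate(0, 90)): [θ0=90°, θ1=180°, θ2=270°]
step 2 (rotate(1, 90)): [θ0=90°, θ1=270°, θ2=270°]
minimal: 2 command(s), checked below 2.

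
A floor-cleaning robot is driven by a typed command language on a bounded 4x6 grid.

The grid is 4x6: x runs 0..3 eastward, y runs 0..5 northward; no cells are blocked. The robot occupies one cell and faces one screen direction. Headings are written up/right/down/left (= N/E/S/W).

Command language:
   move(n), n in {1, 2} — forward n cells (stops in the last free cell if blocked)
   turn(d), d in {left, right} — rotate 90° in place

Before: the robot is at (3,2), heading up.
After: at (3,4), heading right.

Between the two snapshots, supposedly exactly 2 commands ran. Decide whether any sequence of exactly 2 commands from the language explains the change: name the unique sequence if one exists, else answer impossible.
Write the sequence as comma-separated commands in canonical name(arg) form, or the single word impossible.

key: running turn(right) before move(2) would end elsewhere — order is forced
from: at (3,2), heading up
t=1 move(2) ⇒ at (3,4), heading up
t=2 turn(right) ⇒ at (3,4), heading right
all 16 alternatives checked — unique.

move(2), turn(right)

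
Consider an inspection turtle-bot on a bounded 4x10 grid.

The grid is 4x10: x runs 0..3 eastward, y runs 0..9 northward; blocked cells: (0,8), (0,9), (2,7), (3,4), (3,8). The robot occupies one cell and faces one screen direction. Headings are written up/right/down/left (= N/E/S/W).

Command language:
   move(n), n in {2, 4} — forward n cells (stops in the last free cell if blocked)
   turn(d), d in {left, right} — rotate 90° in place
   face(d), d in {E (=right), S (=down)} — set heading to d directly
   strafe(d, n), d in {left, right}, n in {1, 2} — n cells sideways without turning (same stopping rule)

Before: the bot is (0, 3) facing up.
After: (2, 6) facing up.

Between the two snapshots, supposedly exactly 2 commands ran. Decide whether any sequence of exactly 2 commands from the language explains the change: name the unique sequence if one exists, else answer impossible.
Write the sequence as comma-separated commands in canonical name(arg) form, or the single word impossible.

strafe(right, 2), move(4)

key: heading stays N — no command in the sequence turns
from: (0, 3) facing up
[1] after strafe(right, 2): (2, 3) facing up
[2] after move(4): (2, 6) facing up
no rival 2-sequence matches.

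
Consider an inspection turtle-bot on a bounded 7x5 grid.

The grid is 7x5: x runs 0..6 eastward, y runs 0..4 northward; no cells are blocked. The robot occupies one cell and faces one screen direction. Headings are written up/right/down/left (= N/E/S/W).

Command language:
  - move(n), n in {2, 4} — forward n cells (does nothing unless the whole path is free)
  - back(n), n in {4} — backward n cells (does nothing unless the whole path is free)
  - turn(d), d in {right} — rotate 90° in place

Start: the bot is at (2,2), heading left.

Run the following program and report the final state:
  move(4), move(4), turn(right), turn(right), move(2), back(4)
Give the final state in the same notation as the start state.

at (0,2), heading right

begin: at (2,2), heading left
[1] after move(4): at (2,2), heading left
[2] after move(4): at (2,2), heading left
[3] after turn(right): at (2,2), heading up
[4] after turn(right): at (2,2), heading right
[5] after move(2): at (4,2), heading right
[6] after back(4): at (0,2), heading right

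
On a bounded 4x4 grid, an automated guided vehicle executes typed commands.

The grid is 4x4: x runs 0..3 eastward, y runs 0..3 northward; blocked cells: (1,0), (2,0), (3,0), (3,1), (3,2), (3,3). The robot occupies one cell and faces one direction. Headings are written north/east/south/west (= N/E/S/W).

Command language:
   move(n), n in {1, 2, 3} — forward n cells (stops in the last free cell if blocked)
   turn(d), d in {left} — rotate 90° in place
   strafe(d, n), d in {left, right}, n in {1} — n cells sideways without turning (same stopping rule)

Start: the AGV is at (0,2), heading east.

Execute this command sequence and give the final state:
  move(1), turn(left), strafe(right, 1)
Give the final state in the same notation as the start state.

from: at (0,2), heading east
t=1 move(1) ⇒ at (1,2), heading east
t=2 turn(left) ⇒ at (1,2), heading north
t=3 strafe(right, 1) ⇒ at (2,2), heading north

at (2,2), heading north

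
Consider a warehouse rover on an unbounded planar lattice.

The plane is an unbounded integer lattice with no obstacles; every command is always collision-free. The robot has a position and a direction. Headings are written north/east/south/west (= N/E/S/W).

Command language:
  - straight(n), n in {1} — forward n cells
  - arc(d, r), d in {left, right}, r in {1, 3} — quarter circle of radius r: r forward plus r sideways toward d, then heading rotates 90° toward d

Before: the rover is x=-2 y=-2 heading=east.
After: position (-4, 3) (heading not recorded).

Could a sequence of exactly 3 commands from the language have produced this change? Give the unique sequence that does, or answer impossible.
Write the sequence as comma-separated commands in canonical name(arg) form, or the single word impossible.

arc(left, 1), straight(1), arc(left, 3)

key: running arc(left, 3) before arc(left, 1) would end elsewhere — order is forced
begin: x=-2 y=-2 heading=east
step 1 (arc(left, 1)): x=-1 y=-1 heading=north
step 2 (straight(1)): x=-1 y=0 heading=north
step 3 (arc(left, 3)): x=-4 y=3 heading=west
uniquely the one of 125 3-step routes that fits.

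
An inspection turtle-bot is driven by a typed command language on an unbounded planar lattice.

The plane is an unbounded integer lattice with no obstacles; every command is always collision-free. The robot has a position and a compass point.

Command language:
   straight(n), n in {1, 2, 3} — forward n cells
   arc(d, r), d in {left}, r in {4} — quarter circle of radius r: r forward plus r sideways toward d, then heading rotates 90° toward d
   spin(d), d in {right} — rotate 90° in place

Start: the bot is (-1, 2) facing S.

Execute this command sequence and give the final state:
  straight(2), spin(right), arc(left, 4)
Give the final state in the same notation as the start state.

(-5, -4) facing S

from: (-1, 2) facing S
t=1 straight(2) ⇒ (-1, 0) facing S
t=2 spin(right) ⇒ (-1, 0) facing W
t=3 arc(left, 4) ⇒ (-5, -4) facing S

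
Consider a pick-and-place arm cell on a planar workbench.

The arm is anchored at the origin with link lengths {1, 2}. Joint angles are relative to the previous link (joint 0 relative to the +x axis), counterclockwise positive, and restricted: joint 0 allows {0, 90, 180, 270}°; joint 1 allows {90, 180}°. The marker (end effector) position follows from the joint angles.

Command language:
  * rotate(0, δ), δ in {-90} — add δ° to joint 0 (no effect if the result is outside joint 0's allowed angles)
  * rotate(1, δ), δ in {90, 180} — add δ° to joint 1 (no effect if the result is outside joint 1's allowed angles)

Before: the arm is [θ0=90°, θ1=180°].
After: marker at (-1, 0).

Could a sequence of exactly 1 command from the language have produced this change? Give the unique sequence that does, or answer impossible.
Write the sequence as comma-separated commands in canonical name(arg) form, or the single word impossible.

t0: [θ0=90°, θ1=180°]
t=1 rotate(0, -90) ⇒ [θ0=0°, θ1=180°]
uniquely the one of 3 1-step routes that fits.

rotate(0, -90)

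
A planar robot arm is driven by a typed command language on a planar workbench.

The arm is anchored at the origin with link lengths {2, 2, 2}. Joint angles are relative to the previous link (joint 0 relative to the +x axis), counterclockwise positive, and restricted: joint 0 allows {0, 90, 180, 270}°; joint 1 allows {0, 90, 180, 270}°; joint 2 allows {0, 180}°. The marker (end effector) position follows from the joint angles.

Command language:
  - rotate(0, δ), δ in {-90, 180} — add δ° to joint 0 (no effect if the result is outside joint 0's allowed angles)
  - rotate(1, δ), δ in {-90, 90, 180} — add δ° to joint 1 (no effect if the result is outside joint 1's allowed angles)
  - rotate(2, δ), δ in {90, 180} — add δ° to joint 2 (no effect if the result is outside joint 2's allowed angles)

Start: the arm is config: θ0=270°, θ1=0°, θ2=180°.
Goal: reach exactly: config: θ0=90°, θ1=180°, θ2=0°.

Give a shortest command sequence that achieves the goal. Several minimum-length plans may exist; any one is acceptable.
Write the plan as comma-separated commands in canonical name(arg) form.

rotate(1, 180), rotate(2, 180), rotate(0, 180)

initial: config: θ0=270°, θ1=0°, θ2=180°
t=1 rotate(1, 180) ⇒ config: θ0=270°, θ1=180°, θ2=180°
t=2 rotate(2, 180) ⇒ config: θ0=270°, θ1=180°, θ2=0°
t=3 rotate(0, 180) ⇒ config: θ0=90°, θ1=180°, θ2=0°
nothing shorter than 3 reaches the goal.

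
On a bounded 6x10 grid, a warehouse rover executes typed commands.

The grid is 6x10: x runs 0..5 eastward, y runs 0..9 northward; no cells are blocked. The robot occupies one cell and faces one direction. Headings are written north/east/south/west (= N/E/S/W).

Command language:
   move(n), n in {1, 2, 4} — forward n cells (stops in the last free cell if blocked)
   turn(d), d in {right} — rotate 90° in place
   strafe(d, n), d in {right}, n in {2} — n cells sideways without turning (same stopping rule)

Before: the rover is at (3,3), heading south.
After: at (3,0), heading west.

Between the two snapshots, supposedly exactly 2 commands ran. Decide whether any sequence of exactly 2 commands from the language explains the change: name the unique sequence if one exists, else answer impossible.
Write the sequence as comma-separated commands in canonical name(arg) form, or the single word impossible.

move(4), turn(right)

key: order matters: swapping move(4) and turn(right) lands elsewhere
t0: at (3,3), heading south
step 1 (move(4)): at (3,0), heading south
step 2 (turn(right)): at (3,0), heading west
all 25 alternatives checked — unique.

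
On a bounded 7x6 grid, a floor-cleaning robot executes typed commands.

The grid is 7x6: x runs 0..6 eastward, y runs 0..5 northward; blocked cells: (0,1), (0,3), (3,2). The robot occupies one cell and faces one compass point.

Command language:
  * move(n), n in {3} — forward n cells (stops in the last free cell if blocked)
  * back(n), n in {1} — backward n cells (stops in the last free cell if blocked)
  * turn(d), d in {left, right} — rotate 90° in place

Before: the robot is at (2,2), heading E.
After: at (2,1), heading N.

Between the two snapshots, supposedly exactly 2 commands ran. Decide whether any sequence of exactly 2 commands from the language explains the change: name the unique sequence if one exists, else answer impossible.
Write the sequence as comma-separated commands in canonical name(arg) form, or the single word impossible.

turn(left), back(1)

key: position moved to (2,1) AND the heading swung to N — translation plus rotation needed
t0: at (2,2), heading E
[1] after turn(left): at (2,2), heading N
[2] after back(1): at (2,1), heading N
no other 2-command option fits: unique.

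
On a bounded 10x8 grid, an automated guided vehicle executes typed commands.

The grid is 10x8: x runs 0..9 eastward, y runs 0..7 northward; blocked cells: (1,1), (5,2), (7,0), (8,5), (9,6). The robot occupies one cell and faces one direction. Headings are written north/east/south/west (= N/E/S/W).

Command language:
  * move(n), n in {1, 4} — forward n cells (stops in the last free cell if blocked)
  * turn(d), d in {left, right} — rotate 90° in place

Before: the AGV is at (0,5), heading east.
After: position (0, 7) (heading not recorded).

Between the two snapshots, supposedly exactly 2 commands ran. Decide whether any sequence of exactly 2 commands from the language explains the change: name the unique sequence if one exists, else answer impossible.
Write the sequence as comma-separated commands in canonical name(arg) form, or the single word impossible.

key: move(4) runs into the grid edge before its full distance
begin: at (0,5), heading east
step 1 (turn(left)): at (0,5), heading north
step 2 (move(4)): at (0,7), heading north
no rival 2-sequence matches.

turn(left), move(4)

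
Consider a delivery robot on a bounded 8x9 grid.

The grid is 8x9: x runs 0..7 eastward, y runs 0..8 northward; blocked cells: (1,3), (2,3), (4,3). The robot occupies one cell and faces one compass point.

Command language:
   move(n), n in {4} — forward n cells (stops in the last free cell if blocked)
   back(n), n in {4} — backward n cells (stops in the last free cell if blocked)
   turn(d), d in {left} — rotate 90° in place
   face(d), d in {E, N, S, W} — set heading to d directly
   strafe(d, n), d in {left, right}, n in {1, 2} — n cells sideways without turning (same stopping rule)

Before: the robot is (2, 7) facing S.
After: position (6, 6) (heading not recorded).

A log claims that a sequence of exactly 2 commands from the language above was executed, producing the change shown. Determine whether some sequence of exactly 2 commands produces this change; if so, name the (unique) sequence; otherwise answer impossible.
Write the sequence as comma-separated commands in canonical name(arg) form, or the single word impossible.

impossible

checked all 2-command options: none fits.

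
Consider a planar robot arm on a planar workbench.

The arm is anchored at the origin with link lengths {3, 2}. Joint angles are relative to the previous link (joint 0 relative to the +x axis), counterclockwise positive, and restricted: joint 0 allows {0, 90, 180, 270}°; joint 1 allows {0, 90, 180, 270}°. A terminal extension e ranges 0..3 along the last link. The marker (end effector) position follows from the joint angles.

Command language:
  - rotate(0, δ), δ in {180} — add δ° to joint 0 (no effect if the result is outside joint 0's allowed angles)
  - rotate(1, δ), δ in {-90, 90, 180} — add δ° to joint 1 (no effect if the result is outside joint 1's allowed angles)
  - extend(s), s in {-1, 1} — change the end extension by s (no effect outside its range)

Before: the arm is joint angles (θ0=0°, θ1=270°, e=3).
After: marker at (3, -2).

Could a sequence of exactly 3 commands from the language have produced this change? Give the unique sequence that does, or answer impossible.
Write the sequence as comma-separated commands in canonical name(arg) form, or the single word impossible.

from: joint angles (θ0=0°, θ1=270°, e=3)
step 1 (extend(-1)): joint angles (θ0=0°, θ1=270°, e=2)
step 2 (extend(-1)): joint angles (θ0=0°, θ1=270°, e=1)
step 3 (extend(-1)): joint angles (θ0=0°, θ1=270°, e=0)
no other 3-command option fits: unique.

extend(-1), extend(-1), extend(-1)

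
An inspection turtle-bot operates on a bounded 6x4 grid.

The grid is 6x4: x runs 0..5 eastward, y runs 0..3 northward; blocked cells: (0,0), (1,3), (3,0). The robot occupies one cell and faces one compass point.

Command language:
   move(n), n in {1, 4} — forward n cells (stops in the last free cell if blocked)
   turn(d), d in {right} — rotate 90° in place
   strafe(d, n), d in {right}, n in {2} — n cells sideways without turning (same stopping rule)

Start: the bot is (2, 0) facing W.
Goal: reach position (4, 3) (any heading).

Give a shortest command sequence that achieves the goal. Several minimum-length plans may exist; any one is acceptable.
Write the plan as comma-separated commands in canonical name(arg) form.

from: (2, 0) facing W
t=1 turn(right) ⇒ (2, 0) facing N
t=2 move(4) ⇒ (2, 3) facing N
t=3 strafe(right, 2) ⇒ (4, 3) facing N
minimal: 3 command(s), checked below 3.

turn(right), move(4), strafe(right, 2)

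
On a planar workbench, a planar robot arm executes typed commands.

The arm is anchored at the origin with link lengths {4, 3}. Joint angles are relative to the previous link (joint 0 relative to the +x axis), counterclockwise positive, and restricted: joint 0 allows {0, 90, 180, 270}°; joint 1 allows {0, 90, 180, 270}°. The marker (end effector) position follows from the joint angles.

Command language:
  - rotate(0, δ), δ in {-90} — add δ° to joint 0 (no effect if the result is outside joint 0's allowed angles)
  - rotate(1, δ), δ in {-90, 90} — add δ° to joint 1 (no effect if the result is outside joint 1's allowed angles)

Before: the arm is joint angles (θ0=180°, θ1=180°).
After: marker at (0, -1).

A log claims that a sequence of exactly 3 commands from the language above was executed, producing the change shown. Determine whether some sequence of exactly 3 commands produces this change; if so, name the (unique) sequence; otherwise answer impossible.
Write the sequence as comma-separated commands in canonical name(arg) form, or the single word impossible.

rotate(0, -90), rotate(0, -90), rotate(0, -90)

begin: joint angles (θ0=180°, θ1=180°)
[1] after rotate(0, -90): joint angles (θ0=90°, θ1=180°)
[2] after rotate(0, -90): joint angles (θ0=0°, θ1=180°)
[3] after rotate(0, -90): joint angles (θ0=270°, θ1=180°)
no rival 3-sequence matches.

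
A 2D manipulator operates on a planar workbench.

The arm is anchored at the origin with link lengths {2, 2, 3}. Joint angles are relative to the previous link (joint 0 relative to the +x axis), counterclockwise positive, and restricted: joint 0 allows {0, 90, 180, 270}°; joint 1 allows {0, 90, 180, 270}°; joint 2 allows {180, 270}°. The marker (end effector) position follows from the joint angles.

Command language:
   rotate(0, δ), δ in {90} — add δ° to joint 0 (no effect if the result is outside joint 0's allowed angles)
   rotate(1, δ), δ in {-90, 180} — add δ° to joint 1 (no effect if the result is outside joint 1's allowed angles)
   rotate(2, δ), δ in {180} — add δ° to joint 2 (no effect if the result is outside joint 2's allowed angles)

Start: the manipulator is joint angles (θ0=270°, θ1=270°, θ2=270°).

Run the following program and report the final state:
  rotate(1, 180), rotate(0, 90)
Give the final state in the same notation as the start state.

joint angles (θ0=0°, θ1=90°, θ2=270°)

from: joint angles (θ0=270°, θ1=270°, θ2=270°)
step 1 (rotate(1, 180)): joint angles (θ0=270°, θ1=90°, θ2=270°)
step 2 (rotate(0, 90)): joint angles (θ0=0°, θ1=90°, θ2=270°)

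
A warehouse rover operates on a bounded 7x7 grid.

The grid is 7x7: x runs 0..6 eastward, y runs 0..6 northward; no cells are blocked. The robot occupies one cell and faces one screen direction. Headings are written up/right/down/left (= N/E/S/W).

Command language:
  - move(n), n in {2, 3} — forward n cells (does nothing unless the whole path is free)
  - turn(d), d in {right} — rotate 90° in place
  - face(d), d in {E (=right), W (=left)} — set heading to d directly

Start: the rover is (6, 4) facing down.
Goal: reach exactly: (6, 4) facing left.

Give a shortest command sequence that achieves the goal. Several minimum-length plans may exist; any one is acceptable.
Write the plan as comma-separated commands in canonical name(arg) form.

begin: (6, 4) facing down
[1] after face(W): (6, 4) facing left
shorter routes all fall short; 1 is best.

face(W)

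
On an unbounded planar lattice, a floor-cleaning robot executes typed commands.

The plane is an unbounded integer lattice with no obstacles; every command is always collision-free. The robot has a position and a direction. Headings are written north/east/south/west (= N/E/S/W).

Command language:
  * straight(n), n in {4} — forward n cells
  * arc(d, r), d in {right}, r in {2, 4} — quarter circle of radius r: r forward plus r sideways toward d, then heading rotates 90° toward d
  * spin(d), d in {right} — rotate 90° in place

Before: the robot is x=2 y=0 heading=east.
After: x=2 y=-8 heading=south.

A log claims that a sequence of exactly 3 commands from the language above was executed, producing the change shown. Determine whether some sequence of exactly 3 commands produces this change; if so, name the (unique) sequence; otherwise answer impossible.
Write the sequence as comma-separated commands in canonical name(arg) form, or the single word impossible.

spin(right), straight(4), straight(4)

key: order matters: swapping spin(right) and straight(4) lands elsewhere
t0: x=2 y=0 heading=east
1. spin(right) → x=2 y=0 heading=south
2. straight(4) → x=2 y=-4 heading=south
3. straight(4) → x=2 y=-8 heading=south
no rival 3-sequence matches.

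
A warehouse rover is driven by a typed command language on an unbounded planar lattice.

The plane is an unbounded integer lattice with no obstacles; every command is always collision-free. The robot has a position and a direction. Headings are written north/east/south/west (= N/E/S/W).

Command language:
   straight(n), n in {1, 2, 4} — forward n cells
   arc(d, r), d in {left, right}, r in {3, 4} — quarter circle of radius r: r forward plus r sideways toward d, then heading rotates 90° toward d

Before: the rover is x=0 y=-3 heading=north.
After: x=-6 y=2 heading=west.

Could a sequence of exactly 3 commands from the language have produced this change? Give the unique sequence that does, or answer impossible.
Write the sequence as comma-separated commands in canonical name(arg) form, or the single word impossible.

straight(1), arc(left, 4), straight(2)

key: order matters: swapping straight(1) and straight(2) lands elsewhere
initial: x=0 y=-3 heading=north
step 1 (straight(1)): x=0 y=-2 heading=north
step 2 (arc(left, 4)): x=-4 y=2 heading=west
step 3 (straight(2)): x=-6 y=2 heading=west
no other 3-command option fits: unique.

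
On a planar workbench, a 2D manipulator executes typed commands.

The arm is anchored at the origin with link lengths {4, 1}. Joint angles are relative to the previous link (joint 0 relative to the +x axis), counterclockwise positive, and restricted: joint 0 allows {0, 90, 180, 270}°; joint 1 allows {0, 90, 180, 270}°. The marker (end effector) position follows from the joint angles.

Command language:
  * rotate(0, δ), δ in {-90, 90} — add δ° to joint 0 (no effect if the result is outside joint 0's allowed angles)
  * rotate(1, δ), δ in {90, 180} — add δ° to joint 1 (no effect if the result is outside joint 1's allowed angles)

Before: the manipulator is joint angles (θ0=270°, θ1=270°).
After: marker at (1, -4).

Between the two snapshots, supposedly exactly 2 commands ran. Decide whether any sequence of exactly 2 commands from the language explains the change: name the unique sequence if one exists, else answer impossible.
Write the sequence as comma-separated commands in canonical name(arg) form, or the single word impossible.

rotate(1, 90), rotate(1, 90)

initial: joint angles (θ0=270°, θ1=270°)
[1] after rotate(1, 90): joint angles (θ0=270°, θ1=0°)
[2] after rotate(1, 90): joint angles (θ0=270°, θ1=90°)
no other 2-command option fits: unique.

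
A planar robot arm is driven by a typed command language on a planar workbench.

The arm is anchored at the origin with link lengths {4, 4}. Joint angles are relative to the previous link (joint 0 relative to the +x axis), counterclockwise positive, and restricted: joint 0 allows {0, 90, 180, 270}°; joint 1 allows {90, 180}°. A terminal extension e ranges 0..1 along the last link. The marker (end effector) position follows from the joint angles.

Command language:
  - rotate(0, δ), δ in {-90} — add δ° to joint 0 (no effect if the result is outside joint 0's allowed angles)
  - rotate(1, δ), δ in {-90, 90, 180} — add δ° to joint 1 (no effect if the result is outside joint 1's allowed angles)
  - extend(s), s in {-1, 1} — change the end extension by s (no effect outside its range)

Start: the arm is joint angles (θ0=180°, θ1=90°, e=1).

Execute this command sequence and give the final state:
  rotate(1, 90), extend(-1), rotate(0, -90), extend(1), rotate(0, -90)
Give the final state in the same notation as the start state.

joint angles (θ0=0°, θ1=180°, e=1)

from: joint angles (θ0=180°, θ1=90°, e=1)
1. rotate(1, 90) → joint angles (θ0=180°, θ1=180°, e=1)
2. extend(-1) → joint angles (θ0=180°, θ1=180°, e=0)
3. rotate(0, -90) → joint angles (θ0=90°, θ1=180°, e=0)
4. extend(1) → joint angles (θ0=90°, θ1=180°, e=1)
5. rotate(0, -90) → joint angles (θ0=0°, θ1=180°, e=1)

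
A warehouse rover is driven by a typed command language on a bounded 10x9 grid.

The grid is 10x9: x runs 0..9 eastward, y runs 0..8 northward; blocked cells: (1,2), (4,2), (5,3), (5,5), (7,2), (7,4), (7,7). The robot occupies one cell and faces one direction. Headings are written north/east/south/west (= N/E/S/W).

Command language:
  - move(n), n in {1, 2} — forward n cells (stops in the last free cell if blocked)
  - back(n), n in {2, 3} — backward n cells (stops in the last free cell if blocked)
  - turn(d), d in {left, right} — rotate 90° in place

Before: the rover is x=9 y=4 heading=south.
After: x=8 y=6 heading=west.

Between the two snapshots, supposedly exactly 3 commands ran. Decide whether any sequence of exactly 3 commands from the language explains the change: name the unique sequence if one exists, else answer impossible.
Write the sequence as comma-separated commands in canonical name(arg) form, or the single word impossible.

key: position moved to (8,6) AND the heading swung to W — translation plus rotation needed
t0: x=9 y=4 heading=south
t=1 back(2) ⇒ x=9 y=6 heading=south
t=2 turn(right) ⇒ x=9 y=6 heading=west
t=3 move(1) ⇒ x=8 y=6 heading=west
all 216 alternatives checked — unique.

back(2), turn(right), move(1)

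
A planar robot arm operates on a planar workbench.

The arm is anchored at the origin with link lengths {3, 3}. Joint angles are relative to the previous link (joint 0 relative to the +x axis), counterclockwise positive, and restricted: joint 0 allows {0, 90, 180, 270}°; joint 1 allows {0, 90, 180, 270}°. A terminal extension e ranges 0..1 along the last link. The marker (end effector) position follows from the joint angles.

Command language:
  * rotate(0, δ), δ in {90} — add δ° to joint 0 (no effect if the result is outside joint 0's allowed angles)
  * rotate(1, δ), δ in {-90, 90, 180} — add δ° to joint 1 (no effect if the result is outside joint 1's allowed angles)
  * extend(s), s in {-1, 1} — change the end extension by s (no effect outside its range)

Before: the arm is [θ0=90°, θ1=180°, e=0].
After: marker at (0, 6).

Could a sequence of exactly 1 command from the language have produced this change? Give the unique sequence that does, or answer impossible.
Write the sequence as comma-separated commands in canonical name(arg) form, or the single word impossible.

from: [θ0=90°, θ1=180°, e=0]
1. rotate(1, 180) → [θ0=90°, θ1=0°, e=0]
uniquely the one of 6 1-step routes that fits.

rotate(1, 180)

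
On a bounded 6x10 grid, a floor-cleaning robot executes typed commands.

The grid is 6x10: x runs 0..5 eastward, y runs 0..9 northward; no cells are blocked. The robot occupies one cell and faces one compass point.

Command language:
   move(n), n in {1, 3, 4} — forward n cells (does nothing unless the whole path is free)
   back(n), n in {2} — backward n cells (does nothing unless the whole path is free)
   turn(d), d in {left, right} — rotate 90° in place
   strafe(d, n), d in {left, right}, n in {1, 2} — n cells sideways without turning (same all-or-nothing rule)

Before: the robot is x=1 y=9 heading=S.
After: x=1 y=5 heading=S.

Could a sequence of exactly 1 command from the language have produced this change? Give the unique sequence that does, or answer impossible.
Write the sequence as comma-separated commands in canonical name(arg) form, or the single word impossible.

move(4)

key: still facing S — the one step turns nothing
initial: x=1 y=9 heading=S
1. move(4) → x=1 y=5 heading=S
no rival 1-sequence matches.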